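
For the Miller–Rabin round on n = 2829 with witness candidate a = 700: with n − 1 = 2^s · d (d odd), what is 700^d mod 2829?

724

n − 1 = 2828 = 2^2 · 707, so s = 2 and d = 707.
By repeated squaring, 700^707 ≡ 724 (mod 2829).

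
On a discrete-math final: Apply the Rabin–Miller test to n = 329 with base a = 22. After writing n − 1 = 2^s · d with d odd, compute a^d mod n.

43

n − 1 = 328 = 2^3 · 41, so s = 3 and d = 41.
22^41 mod 329 = 43.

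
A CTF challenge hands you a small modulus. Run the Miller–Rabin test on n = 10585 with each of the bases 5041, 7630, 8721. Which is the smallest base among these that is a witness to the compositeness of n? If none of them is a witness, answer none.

7630

n − 1 = 10584 = 2^3 · 1323, so s = 3 and d = 1323.
Base 5041: x_0 = 5041^1323 mod 10585 = 1. x_0 = 1, so 5041 is not a witness.
Base 7630: x_0 = 7630^1323 mod 10585 = 6305. x_0 is neither 1 nor 10584, so continue squaring. x_1 = 6305^2 mod 10585 = 6350. x_2 = 6350^2 mod 10585 = 4235. Reached i = s−1 = 2 without hitting −1: 7630 is a Miller–Rabin witness and 10585 is composite.
Base 8721: x_0 = 8721^1323 mod 10585 = 2796. x_0 is neither 1 nor 10584, so continue squaring. x_1 = 2796^2 mod 10585 = 5886. x_2 = 5886^2 mod 10585 = 291. Reached i = s−1 = 2 without hitting −1: 8721 is a Miller–Rabin witness and 10585 is composite.
The smallest witness among the given bases is 7630.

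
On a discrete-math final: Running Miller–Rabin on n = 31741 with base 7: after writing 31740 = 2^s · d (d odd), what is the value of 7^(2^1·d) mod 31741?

31740

n − 1 = 31740 = 2^2 · 7935, so s = 2 and d = 7935.
x_0 = 7^7935 mod 31741 = 12065.
x_1 = 12065^2 mod 31741 = 31740.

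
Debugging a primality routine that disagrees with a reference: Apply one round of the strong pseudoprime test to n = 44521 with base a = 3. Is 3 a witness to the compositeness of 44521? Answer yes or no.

yes

n − 1 = 44520 = 2^3 · 5565, so s = 3 and d = 5565.
Repeated squaring mod 44521: 3^1 ≡ 3, 3^2 ≡ 9, 3^4 ≡ 81, 3^8 ≡ 6561, 3^16 ≡ 39435, 3^32 ≡ 695, 3^64 ≡ 37815, 3^128 ≡ 4226, 3^256 ≡ 6155, 3^512 ≡ 41175, 3^1024 ≡ 20945, 3^2048 ≡ 27612, 3^4096 ≡ 419.
5565 = 4096 + 1024 + 256 + 128 + 32 + 16 + 8 + 4 + 1, so 3^5565 ≡ 419·20945·6155·4226·695·39435·6561·81·3 ≡ 32915 (mod 44521).
x_0 = 3^5565 mod 44521 = 32915.
x_0 is neither 1 nor 44520, so continue squaring.
x_1 = 32915^2 mod 44521 = 23211.
x_2 = 23211^2 mod 44521 = 1900.
Reached i = s−1 = 2 without hitting −1: 3 is a Miller–Rabin witness and 44521 is composite.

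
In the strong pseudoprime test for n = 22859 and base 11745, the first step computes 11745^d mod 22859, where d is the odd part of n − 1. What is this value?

1

n − 1 = 22858 = 2^1 · 11429, so s = 1 and d = 11429.
11745^11429 mod 22859 = 1.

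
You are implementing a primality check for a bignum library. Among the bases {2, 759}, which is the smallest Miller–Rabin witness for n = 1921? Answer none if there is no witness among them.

2

n − 1 = 1920 = 2^7 · 15, so s = 7 and d = 15.
Base 2: x_0 = 2^15 mod 1921 = 111. x_0 is neither 1 nor 1920, so continue squaring. x_1 = 111^2 mod 1921 = 795. x_2 = 795^2 mod 1921 = 16. x_3 = 16^2 mod 1921 = 256. x_4 = 256^2 mod 1921 = 222. x_5 = 222^2 mod 1921 = 1259. x_6 = 1259^2 mod 1921 = 256. Reached i = s−1 = 6 without hitting −1: 2 is a Miller–Rabin witness and 1921 is composite.
Base 759: x_0 = 759^15 mod 1921 = 371. x_0 is neither 1 nor 1920, so continue squaring. x_1 = 371^2 mod 1921 = 1250. x_2 = 1250^2 mod 1921 = 727. x_3 = 727^2 mod 1921 = 254. x_4 = 254^2 mod 1921 = 1123. x_5 = 1123^2 mod 1921 = 953. x_6 = 953^2 mod 1921 = 1497. Reached i = s−1 = 6 without hitting −1: 759 is a Miller–Rabin witness and 1921 is composite.
The smallest witness among the given bases is 2.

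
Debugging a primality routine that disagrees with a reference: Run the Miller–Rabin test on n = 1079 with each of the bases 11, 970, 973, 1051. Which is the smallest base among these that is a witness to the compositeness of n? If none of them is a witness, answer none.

11

n − 1 = 1078 = 2^1 · 539, so s = 1 and d = 539.
Base 11: x_0 = 11^539 mod 1079 = 175. x_0 ∉ {1, 1078} and s = 1, so 11 is a Miller–Rabin witness and 1079 is composite.
Base 970: x_0 = 970^539 mod 1079 = 928. x_0 ∉ {1, 1078} and s = 1, so 970 is a Miller–Rabin witness and 1079 is composite.
Base 973: x_0 = 973^539 mod 1079 = 6. x_0 ∉ {1, 1078} and s = 1, so 973 is a Miller–Rabin witness and 1079 is composite.
Base 1051: x_0 = 1051^539 mod 1079 = 890. x_0 ∉ {1, 1078} and s = 1, so 1051 is a Miller–Rabin witness and 1079 is composite.
The smallest witness among the given bases is 11.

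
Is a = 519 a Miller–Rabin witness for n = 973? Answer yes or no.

yes

n − 1 = 972 = 2^2 · 243, so s = 2 and d = 243.
Repeated squaring mod 973: 519^1 ≡ 519, 519^2 ≡ 813, 519^4 ≡ 302, 519^8 ≡ 715, 519^16 ≡ 400, 519^32 ≡ 428, 519^64 ≡ 260, 519^128 ≡ 463.
243 = 128 + 64 + 32 + 16 + 2 + 1, so 519^243 ≡ 463·260·428·400·813·519 ≡ 848 (mod 973).
x_0 = 519^243 mod 973 = 848.
x_0 is neither 1 nor 972, so continue squaring.
x_1 = 848^2 mod 973 = 57.
Reached i = s−1 = 1 without hitting −1: 519 is a Miller–Rabin witness and 973 is composite.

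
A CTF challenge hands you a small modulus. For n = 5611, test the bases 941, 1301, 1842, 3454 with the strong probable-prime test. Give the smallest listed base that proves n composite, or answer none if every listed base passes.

n − 1 = 5610 = 2^1 · 2805, so s = 1 and d = 2805.
Base 941: x_0 = 941^2805 mod 5611 = 5610. x_0 = 5610 ≡ −1, so 941 is not a witness.
Base 1301: x_0 = 1301^2805 mod 5611 = 1580. x_0 ∉ {1, 5610} and s = 1, so 1301 is a Miller–Rabin witness and 5611 is composite.
Base 1842: x_0 = 1842^2805 mod 5611 = 4370. x_0 ∉ {1, 5610} and s = 1, so 1842 is a Miller–Rabin witness and 5611 is composite.
Base 3454: x_0 = 3454^2805 mod 5611 = 1580. x_0 ∉ {1, 5610} and s = 1, so 3454 is a Miller–Rabin witness and 5611 is composite.
The smallest witness among the given bases is 1301.

1301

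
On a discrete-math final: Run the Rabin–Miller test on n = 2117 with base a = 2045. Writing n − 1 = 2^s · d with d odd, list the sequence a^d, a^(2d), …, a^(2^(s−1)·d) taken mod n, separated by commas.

n − 1 = 2116 = 2^2 · 529, so s = 2 and d = 529.
x_0 = 2045^529 mod 2117 = 1023.
x_1 = 1023^2 mod 2117 = 731.

1023, 731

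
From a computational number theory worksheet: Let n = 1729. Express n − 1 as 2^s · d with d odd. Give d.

Halving: 1728 → 864 → 432 → 216 → 108 → 54 → 27; 27 is odd.
So 1728 = 2^6 · 27.

27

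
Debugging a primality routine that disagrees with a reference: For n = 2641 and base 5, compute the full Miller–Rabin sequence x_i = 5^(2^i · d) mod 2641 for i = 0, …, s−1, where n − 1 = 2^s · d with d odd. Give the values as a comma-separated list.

1759, 1470, 562, 1565

n − 1 = 2640 = 2^4 · 165, so s = 4 and d = 165.
x_0 = 5^165 mod 2641 = 1759.
x_1 = 1759^2 mod 2641 = 1470.
x_2 = 1470^2 mod 2641 = 562.
x_3 = 562^2 mod 2641 = 1565.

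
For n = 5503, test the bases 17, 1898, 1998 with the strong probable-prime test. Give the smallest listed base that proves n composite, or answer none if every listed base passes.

none

n − 1 = 5502 = 2^1 · 2751, so s = 1 and d = 2751.
Base 17: x_0 = 17^2751 mod 5503 = 5502. x_0 = 5502 ≡ −1, so 17 is not a witness.
Base 1898: x_0 = 1898^2751 mod 5503 = 5502. x_0 = 5502 ≡ −1, so 1898 is not a witness.
Base 1998: x_0 = 1998^2751 mod 5503 = 5502. x_0 = 5502 ≡ −1, so 1998 is not a witness.
No listed base is a witness for 5503.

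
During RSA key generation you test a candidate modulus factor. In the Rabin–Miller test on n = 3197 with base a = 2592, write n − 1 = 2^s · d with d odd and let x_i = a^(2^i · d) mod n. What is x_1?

n − 1 = 3196 = 2^2 · 799, so s = 2 and d = 799.
By repeated squaring, 2592^799 ≡ 938 (mod 3197).
x_0 = 938.
x_1 = 938^2 mod 3197 = 669.

669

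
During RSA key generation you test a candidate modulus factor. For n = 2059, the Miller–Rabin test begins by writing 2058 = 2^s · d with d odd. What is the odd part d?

Halving: 2058 → 1029; 1029 is odd.
So 2058 = 2^1 · 1029.

1029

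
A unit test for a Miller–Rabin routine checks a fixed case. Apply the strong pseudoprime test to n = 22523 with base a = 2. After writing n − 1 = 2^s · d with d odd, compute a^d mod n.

n − 1 = 22522 = 2^1 · 11261, so s = 1 and d = 11261.
Repeated squaring mod 22523: 2^1 ≡ 2, 2^2 ≡ 4, 2^4 ≡ 16, 2^8 ≡ 256, 2^16 ≡ 20490, 2^32 ≡ 11380, 2^64 ≡ 19673, 2^128 ≡ 14220, 2^256 ≡ 19429, 2^512 ≡ 561, 2^1024 ≡ 21922, 2^2048 ≡ 833, 2^4096 ≡ 18199, 2^8192 ≡ 2886.
11261 = 8192 + 2048 + 512 + 256 + 128 + 64 + 32 + 16 + 8 + 4 + 1, so 2^11261 ≡ 2886·833·561·19429·14220·19673·11380·20490·256·16·2 ≡ 14213 (mod 22523).

14213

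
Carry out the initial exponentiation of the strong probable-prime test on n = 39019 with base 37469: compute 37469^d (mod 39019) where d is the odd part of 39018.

n − 1 = 39018 = 2^1 · 19509, so s = 1 and d = 19509.
Repeated squaring mod 39019: 37469^1 ≡ 37469, 37469^2 ≡ 22341, 37469^4 ≡ 28252, 37469^8 ≡ 2840, 37469^16 ≡ 27686, 37469^32 ≡ 25360, 37469^64 ≡ 18442, 37469^128 ≡ 17760, 37469^256 ≡ 27023, 37469^512 ≡ 1944, 37469^1024 ≡ 33312, 37469^2048 ≡ 28003, 37469^4096 ≡ 3166, 37469^8192 ≡ 34692, 37469^16384 ≡ 32828.
19509 = 16384 + 2048 + 1024 + 32 + 16 + 4 + 1, so 37469^19509 ≡ 32828·28003·33312·25360·27686·28252·37469 ≡ 1 (mod 39019).

1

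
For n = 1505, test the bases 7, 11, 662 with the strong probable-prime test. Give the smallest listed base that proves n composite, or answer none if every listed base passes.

7

n − 1 = 1504 = 2^5 · 47, so s = 5 and d = 47.
Base 7: x_0 = 7^47 mod 1505 = 553. x_0 is neither 1 nor 1504, so continue squaring. x_1 = 553^2 mod 1505 = 294. x_2 = 294^2 mod 1505 = 651. x_3 = 651^2 mod 1505 = 896. x_4 = 896^2 mod 1505 = 651. Reached i = s−1 = 4 without hitting −1: 7 is a Miller–Rabin witness and 1505 is composite.
Base 11: x_0 = 11^47 mod 1505 = 16. x_0 is neither 1 nor 1504, so continue squaring. x_1 = 16^2 mod 1505 = 256. x_2 = 256^2 mod 1505 = 821. x_3 = 821^2 mod 1505 = 1306. x_4 = 1306^2 mod 1505 = 471. Reached i = s−1 = 4 without hitting −1: 11 is a Miller–Rabin witness and 1505 is composite.
Base 662: x_0 = 662^47 mod 1505 = 513. x_0 is neither 1 nor 1504, so continue squaring. x_1 = 513^2 mod 1505 = 1299. x_2 = 1299^2 mod 1505 = 296. x_3 = 296^2 mod 1505 = 326. x_4 = 326^2 mod 1505 = 926. Reached i = s−1 = 4 without hitting −1: 662 is a Miller–Rabin witness and 1505 is composite.
The smallest witness among the given bases is 7.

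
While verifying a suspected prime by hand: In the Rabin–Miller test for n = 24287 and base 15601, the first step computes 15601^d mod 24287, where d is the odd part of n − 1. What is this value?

2130

n − 1 = 24286 = 2^1 · 12143, so s = 1 and d = 12143.
15601^12143 mod 24287 = 2130.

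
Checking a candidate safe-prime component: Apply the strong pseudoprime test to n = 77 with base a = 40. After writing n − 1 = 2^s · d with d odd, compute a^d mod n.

19

n − 1 = 76 = 2^2 · 19, so s = 2 and d = 19.
Repeated squaring mod 77: 40^1 ≡ 40, 40^2 ≡ 60, 40^4 ≡ 58, 40^8 ≡ 53, 40^16 ≡ 37.
19 = 16 + 2 + 1, so 40^19 ≡ 37·60·40 ≡ 19 (mod 77).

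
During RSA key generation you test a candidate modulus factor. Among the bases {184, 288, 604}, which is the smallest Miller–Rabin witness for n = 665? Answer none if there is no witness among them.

n − 1 = 664 = 2^3 · 83, so s = 3 and d = 83.
Base 184: x_0 = 184^83 mod 665 = 249. x_0 is neither 1 nor 664, so continue squaring. x_1 = 249^2 mod 665 = 156. x_2 = 156^2 mod 665 = 396. Reached i = s−1 = 2 without hitting −1: 184 is a Miller–Rabin witness and 665 is composite.
Base 288: x_0 = 288^83 mod 665 = 162. x_0 is neither 1 nor 664, so continue squaring. x_1 = 162^2 mod 665 = 309. x_2 = 309^2 mod 665 = 386. Reached i = s−1 = 2 without hitting −1: 288 is a Miller–Rabin witness and 665 is composite.
Base 604: x_0 = 604^83 mod 665 = 459. x_0 is neither 1 nor 664, so continue squaring. x_1 = 459^2 mod 665 = 541. x_2 = 541^2 mod 665 = 81. Reached i = s−1 = 2 without hitting −1: 604 is a Miller–Rabin witness and 665 is composite.
The smallest witness among the given bases is 184.

184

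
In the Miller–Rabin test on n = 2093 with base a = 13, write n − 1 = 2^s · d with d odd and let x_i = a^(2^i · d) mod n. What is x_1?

1807

n − 1 = 2092 = 2^2 · 523, so s = 2 and d = 523.
Repeated squaring mod 2093: 13^1 ≡ 13, 13^2 ≡ 169, 13^4 ≡ 1352, 13^8 ≡ 715, 13^16 ≡ 533, 13^32 ≡ 1534, 13^64 ≡ 624, 13^128 ≡ 78, 13^256 ≡ 1898, 13^512 ≡ 351.
523 = 512 + 8 + 2 + 1, so 13^523 ≡ 351·715·169·13 ≡ 650 (mod 2093).
x_0 = 650.
x_1 = 650^2 mod 2093 = 1807.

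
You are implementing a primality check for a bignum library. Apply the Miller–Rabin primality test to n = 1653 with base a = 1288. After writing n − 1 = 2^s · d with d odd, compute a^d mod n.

n − 1 = 1652 = 2^2 · 413, so s = 2 and d = 413.
1288^413 mod 1653 = 679.

679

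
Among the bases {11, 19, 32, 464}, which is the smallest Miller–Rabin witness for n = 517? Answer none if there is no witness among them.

n − 1 = 516 = 2^2 · 129, so s = 2 and d = 129.
Base 11: x_0 = 11^129 mod 517 = 308. x_0 is neither 1 nor 516, so continue squaring. x_1 = 308^2 mod 517 = 253. Reached i = s−1 = 1 without hitting −1: 11 is a Miller–Rabin witness and 517 is composite.
Base 19: x_0 = 19^129 mod 517 = 40. x_0 is neither 1 nor 516, so continue squaring. x_1 = 40^2 mod 517 = 49. Reached i = s−1 = 1 without hitting −1: 19 is a Miller–Rabin witness and 517 is composite.
Base 32: x_0 = 32^129 mod 517 = 472. x_0 is neither 1 nor 516, so continue squaring. x_1 = 472^2 mod 517 = 474. Reached i = s−1 = 1 without hitting −1: 32 is a Miller–Rabin witness and 517 is composite.
Base 464: x_0 = 464^129 mod 517 = 501. x_0 is neither 1 nor 516, so continue squaring. x_1 = 501^2 mod 517 = 256. Reached i = s−1 = 1 without hitting −1: 464 is a Miller–Rabin witness and 517 is composite.
The smallest witness among the given bases is 11.

11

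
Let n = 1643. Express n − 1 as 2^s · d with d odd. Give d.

Halving: 1642 → 821; 821 is odd.
So 1642 = 2^1 · 821.

821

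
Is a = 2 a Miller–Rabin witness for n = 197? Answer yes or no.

no

n − 1 = 196 = 2^2 · 49, so s = 2 and d = 49.
x_0 = 2^49 mod 197 = 183.
x_0 is neither 1 nor 196, so continue squaring.
x_1 = 183^2 mod 197 = 196.
x_1 ≡ −1, so 2 is not a witness.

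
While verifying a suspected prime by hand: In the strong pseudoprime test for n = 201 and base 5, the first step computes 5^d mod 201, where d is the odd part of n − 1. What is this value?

n − 1 = 200 = 2^3 · 25, so s = 3 and d = 25.
By repeated squaring, 5^25 ≡ 125 (mod 201).

125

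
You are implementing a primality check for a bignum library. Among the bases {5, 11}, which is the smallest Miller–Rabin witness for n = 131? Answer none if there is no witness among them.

n − 1 = 130 = 2^1 · 65, so s = 1 and d = 65.
Base 5: x_0 = 5^65 mod 131 = 1. x_0 = 1, so 5 is not a witness.
Base 11: x_0 = 11^65 mod 131 = 1. x_0 = 1, so 11 is not a witness.
No listed base is a witness for 131.

none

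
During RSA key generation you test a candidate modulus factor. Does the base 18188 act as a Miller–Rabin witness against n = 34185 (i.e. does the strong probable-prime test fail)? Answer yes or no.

yes

n − 1 = 34184 = 2^3 · 4273, so s = 3 and d = 4273.
x_0 = 18188^4273 mod 34185 = 27218.
x_0 is neither 1 nor 34184, so continue squaring.
x_1 = 27218^2 mod 34185 = 30574.
x_2 = 30574^2 mod 34185 = 14836.
Reached i = s−1 = 2 without hitting −1: 18188 is a Miller–Rabin witness and 34185 is composite.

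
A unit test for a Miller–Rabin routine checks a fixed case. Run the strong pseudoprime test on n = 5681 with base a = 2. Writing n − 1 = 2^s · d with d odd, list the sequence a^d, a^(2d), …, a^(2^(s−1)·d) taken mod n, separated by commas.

1181, 2916, 4280, 2856

n − 1 = 5680 = 2^4 · 355, so s = 4 and d = 355.
x_0 = 2^355 mod 5681 = 1181.
x_1 = 1181^2 mod 5681 = 2916.
x_2 = 2916^2 mod 5681 = 4280.
x_3 = 4280^2 mod 5681 = 2856.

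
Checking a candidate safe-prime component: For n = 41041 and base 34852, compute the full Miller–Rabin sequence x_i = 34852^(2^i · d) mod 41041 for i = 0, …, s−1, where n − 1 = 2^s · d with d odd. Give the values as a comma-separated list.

n − 1 = 41040 = 2^4 · 2565, so s = 4 and d = 2565.
x_0 = 34852^2565 mod 41041 = 17744.
x_1 = 17744^2 mod 41041 = 24025.
x_2 = 24025^2 mod 41041 = 1.
x_3 = 1^2 mod 41041 = 1.

17744, 24025, 1, 1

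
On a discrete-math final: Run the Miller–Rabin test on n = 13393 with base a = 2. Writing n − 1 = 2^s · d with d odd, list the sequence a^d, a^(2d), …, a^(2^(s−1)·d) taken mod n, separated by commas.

n − 1 = 13392 = 2^4 · 837, so s = 4 and d = 837.
x_0 = 2^837 mod 13393 = 1132.
x_1 = 1132^2 mod 13393 = 9089.
x_2 = 9089^2 mod 13393 = 1897.
x_3 = 1897^2 mod 13393 = 9285.

1132, 9089, 1897, 9285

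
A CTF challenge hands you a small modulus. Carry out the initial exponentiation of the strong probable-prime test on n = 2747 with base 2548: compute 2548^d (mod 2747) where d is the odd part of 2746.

1582

n − 1 = 2746 = 2^1 · 1373, so s = 1 and d = 1373.
2548^1373 mod 2747 = 1582.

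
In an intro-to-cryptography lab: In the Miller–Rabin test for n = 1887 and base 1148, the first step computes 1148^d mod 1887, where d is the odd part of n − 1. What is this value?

n − 1 = 1886 = 2^1 · 943, so s = 1 and d = 943.
1148^943 mod 1887 = 1481.

1481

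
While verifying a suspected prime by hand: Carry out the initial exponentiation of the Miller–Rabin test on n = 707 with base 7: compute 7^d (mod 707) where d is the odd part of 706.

n − 1 = 706 = 2^1 · 353, so s = 1 and d = 353.
7^353 mod 707 = 364.

364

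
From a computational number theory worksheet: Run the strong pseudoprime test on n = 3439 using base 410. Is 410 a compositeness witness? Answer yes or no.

no

n − 1 = 3438 = 2^1 · 1719, so s = 1 and d = 1719.
x_0 = 410^1719 mod 3439 = 1.
x_0 = 1, so 410 is not a witness.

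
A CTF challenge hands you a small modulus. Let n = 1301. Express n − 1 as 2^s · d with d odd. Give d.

Halving: 1300 → 650 → 325; 325 is odd.
So 1300 = 2^2 · 325.

325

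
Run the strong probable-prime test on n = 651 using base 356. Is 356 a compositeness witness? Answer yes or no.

no

n − 1 = 650 = 2^1 · 325, so s = 1 and d = 325.
x_0 = 356^325 mod 651 = 650.
x_0 = 650 ≡ −1, so 356 is not a witness.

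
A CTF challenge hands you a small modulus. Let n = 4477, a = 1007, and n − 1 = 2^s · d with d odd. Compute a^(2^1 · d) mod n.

3810

n − 1 = 4476 = 2^2 · 1119, so s = 2 and d = 1119.
x_0 = 1007^1119 mod 4477 = 2103.
x_1 = 2103^2 mod 4477 = 3810.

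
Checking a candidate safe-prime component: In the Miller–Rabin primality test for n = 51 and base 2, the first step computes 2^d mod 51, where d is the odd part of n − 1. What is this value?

2

n − 1 = 50 = 2^1 · 25, so s = 1 and d = 25.
2^25 mod 51 = 2.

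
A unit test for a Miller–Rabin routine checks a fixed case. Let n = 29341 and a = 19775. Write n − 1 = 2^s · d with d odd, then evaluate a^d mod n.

n − 1 = 29340 = 2^2 · 7335, so s = 2 and d = 7335.
19775^7335 mod 29341 = 7431.

7431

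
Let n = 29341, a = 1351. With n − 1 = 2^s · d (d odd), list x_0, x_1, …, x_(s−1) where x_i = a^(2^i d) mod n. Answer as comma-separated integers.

n − 1 = 29340 = 2^2 · 7335, so s = 2 and d = 7335.
x_0 = 1351^7335 mod 29341 = 26597.
x_1 = 26597^2 mod 29341 = 18240.

26597, 18240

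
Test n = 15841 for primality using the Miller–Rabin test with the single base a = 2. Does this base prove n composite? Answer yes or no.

no

n − 1 = 15840 = 2^5 · 495, so s = 5 and d = 495.
x_0 = 2^495 mod 15841 = 1.
x_0 = 1, so 2 is not a witness.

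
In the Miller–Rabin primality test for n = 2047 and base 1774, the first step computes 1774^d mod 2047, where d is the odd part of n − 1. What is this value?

n − 1 = 2046 = 2^1 · 1023, so s = 1 and d = 1023.
Repeated squaring mod 2047: 1774^1 ≡ 1774, 1774^2 ≡ 837, 1774^4 ≡ 495, 1774^8 ≡ 1432, 1774^16 ≡ 1577, 1774^32 ≡ 1871, 1774^64 ≡ 271, 1774^128 ≡ 1796, 1774^256 ≡ 1591, 1774^512 ≡ 1189.
1023 = 512 + 256 + 128 + 64 + 32 + 16 + 8 + 4 + 2 + 1, so 1774^1023 ≡ 1189·1591·1796·271·1871·1577·1432·495·837·1774 ≡ 1105 (mod 2047).

1105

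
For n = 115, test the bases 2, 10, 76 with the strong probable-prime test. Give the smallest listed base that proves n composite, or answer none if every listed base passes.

n − 1 = 114 = 2^1 · 57, so s = 1 and d = 57.
Base 2: x_0 = 2^57 mod 115 = 27. x_0 ∉ {1, 114} and s = 1, so 2 is a Miller–Rabin witness and 115 is composite.
Base 10: x_0 = 10^57 mod 115 = 15. x_0 ∉ {1, 114} and s = 1, so 10 is a Miller–Rabin witness and 115 is composite.
Base 76: x_0 = 76^57 mod 115 = 66. x_0 ∉ {1, 114} and s = 1, so 76 is a Miller–Rabin witness and 115 is composite.
The smallest witness among the given bases is 2.

2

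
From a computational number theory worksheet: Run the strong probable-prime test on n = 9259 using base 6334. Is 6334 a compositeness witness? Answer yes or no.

n − 1 = 9258 = 2^1 · 4629, so s = 1 and d = 4629.
x_0 = 6334^4629 mod 9259 = 3985.
x_0 ∉ {1, 9258} and s = 1, so 6334 is a Miller–Rabin witness and 9259 is composite.

yes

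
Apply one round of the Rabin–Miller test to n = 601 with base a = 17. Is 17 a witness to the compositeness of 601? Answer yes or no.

no

n − 1 = 600 = 2^3 · 75, so s = 3 and d = 75.
x_0 = 17^75 mod 601 = 542.
x_0 is neither 1 nor 600, so continue squaring.
x_1 = 542^2 mod 601 = 476.
x_2 = 476^2 mod 601 = 600.
x_2 ≡ −1, so 17 is not a witness.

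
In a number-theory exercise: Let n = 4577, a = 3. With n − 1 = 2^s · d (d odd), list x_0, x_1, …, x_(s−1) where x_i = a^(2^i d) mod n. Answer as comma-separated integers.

n − 1 = 4576 = 2^5 · 143, so s = 5 and d = 143.
x_0 = 3^143 mod 4577 = 2807.
x_1 = 2807^2 mod 4577 = 2232.
x_2 = 2232^2 mod 4577 = 2048.
x_3 = 2048^2 mod 4577 = 1772.
x_4 = 1772^2 mod 4577 = 162.

2807, 2232, 2048, 1772, 162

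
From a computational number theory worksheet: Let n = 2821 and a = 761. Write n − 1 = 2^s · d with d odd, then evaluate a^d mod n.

216

n − 1 = 2820 = 2^2 · 705, so s = 2 and d = 705.
761^705 mod 2821 = 216.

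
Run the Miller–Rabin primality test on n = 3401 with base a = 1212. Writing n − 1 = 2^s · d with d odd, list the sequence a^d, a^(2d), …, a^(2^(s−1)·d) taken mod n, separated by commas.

n − 1 = 3400 = 2^3 · 425, so s = 3 and d = 425.
x_0 = 1212^425 mod 3401 = 2853.
x_1 = 2853^2 mod 3401 = 1016.
x_2 = 1016^2 mod 3401 = 1753.

2853, 1016, 1753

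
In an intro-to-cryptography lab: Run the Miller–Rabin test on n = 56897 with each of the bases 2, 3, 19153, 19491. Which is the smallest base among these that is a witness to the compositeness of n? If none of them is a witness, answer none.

none

n − 1 = 56896 = 2^6 · 889, so s = 6 and d = 889.
Base 2: x_0 = 2^889 mod 56897 = 8081. x_0 is neither 1 nor 56896, so continue squaring. x_1 = 8081^2 mod 56897 = 41702. x_2 = 41702^2 mod 56897 = 56896. x_2 ≡ −1, so 2 is not a witness.
Base 3: x_0 = 3^889 mod 56897 = 37231. x_0 is neither 1 nor 56896, so continue squaring. x_1 = 37231^2 mod 56897 = 22647. x_2 = 22647^2 mod 56897 = 17051. x_3 = 17051^2 mod 56897 = 49828. x_4 = 49828^2 mod 56897 = 15195. x_5 = 15195^2 mod 56897 = 56896. x_5 ≡ −1, so 3 is not a witness.
Base 19153: x_0 = 19153^889 mod 56897 = 41702. x_0 is neither 1 nor 56896, so continue squaring. x_1 = 41702^2 mod 56897 = 56896. x_1 ≡ −1, so 19153 is not a witness.
Base 19491: x_0 = 19491^889 mod 56897 = 25952. x_0 is neither 1 nor 56896, so continue squaring. x_1 = 25952^2 mod 56897 = 16515. x_2 = 16515^2 mod 56897 = 37904. x_3 = 37904^2 mod 56897 = 7069. x_4 = 7069^2 mod 56897 = 15195. x_5 = 15195^2 mod 56897 = 56896. x_5 ≡ −1, so 19491 is not a witness.
No listed base is a witness for 56897.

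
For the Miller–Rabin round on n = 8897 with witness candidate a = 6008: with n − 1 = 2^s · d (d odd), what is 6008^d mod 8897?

n − 1 = 8896 = 2^6 · 139, so s = 6 and d = 139.
6008^139 mod 8897 = 3621.

3621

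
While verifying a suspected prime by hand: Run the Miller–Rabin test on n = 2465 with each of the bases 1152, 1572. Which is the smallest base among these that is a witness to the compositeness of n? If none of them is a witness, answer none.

1572

n − 1 = 2464 = 2^5 · 77, so s = 5 and d = 77.
Base 1152: x_0 = 1152^77 mod 2465 = 1322. x_0 is neither 1 nor 2464, so continue squaring. x_1 = 1322^2 mod 2465 = 2464. x_1 ≡ −1, so 1152 is not a witness.
Base 1572: x_0 = 1572^77 mod 2465 = 927. x_0 is neither 1 nor 2464, so continue squaring. x_1 = 927^2 mod 2465 = 1509. x_2 = 1509^2 mod 2465 = 1886. x_3 = 1886^2 mod 2465 = 1. x_3 = 1 but x_2 ≠ ±1, a nontrivial square root of 1 — 1572 is a witness and 2465 is composite.
The smallest witness among the given bases is 1572.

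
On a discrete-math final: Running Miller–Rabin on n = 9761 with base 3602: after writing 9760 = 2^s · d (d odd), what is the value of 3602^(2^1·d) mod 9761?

2719

n − 1 = 9760 = 2^5 · 305, so s = 5 and d = 305.
x_0 = 3602^305 mod 9761 = 5876.
x_1 = 5876^2 mod 9761 = 2719.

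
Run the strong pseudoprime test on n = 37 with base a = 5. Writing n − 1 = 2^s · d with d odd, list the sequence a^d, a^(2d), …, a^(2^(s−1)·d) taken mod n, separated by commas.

6, 36

n − 1 = 36 = 2^2 · 9, so s = 2 and d = 9.
x_0 = 5^9 mod 37 = 6.
x_1 = 6^2 mod 37 = 36.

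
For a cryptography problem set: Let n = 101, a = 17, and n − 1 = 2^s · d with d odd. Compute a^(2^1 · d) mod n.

n − 1 = 100 = 2^2 · 25, so s = 2 and d = 25.
x_0 = 17^25 mod 101 = 100.
x_1 = 100^2 mod 101 = 1.

1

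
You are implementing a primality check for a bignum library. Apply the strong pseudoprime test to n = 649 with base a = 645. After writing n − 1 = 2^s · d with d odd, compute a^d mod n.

623

n − 1 = 648 = 2^3 · 81, so s = 3 and d = 81.
645^81 mod 649 = 623.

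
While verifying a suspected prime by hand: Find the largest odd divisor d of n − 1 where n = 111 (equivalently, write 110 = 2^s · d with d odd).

Halving: 110 → 55; 55 is odd.
So 110 = 2^1 · 55.

55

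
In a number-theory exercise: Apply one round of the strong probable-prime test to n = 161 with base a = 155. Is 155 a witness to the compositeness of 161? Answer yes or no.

n − 1 = 160 = 2^5 · 5, so s = 5 and d = 5.
x_0 = 155^5 mod 161 = 113.
x_0 is neither 1 nor 160, so continue squaring.
x_1 = 113^2 mod 161 = 50.
x_2 = 50^2 mod 161 = 85.
x_3 = 85^2 mod 161 = 141.
x_4 = 141^2 mod 161 = 78.
Reached i = s−1 = 4 without hitting −1: 155 is a Miller–Rabin witness and 161 is composite.

yes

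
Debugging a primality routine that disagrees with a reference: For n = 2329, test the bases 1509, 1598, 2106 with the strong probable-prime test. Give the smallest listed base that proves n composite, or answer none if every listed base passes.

n − 1 = 2328 = 2^3 · 291, so s = 3 and d = 291.
Base 1509: x_0 = 1509^291 mod 2329 = 2044. x_0 is neither 1 nor 2328, so continue squaring. x_1 = 2044^2 mod 2329 = 2039. x_2 = 2039^2 mod 2329 = 256. Reached i = s−1 = 2 without hitting −1: 1509 is a Miller–Rabin witness and 2329 is composite.
Base 1598: x_0 = 1598^291 mod 2329 = 102. x_0 is neither 1 nor 2328, so continue squaring. x_1 = 102^2 mod 2329 = 1088. x_2 = 1088^2 mod 2329 = 612. Reached i = s−1 = 2 without hitting −1: 1598 is a Miller–Rabin witness and 2329 is composite.
Base 2106: x_0 = 2106^291 mod 2329 = 740. x_0 is neither 1 nor 2328, so continue squaring. x_1 = 740^2 mod 2329 = 285. x_2 = 285^2 mod 2329 = 2039. Reached i = s−1 = 2 without hitting −1: 2106 is a Miller–Rabin witness and 2329 is composite.
The smallest witness among the given bases is 1509.

1509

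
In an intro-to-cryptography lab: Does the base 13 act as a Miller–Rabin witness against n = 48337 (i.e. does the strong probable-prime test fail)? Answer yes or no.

n − 1 = 48336 = 2^4 · 3021, so s = 4 and d = 3021.
x_0 = 13^3021 mod 48337 = 17679.
x_0 is neither 1 nor 48336, so continue squaring.
x_1 = 17679^2 mod 48337 = 48336.
x_1 ≡ −1, so 13 is not a witness.

no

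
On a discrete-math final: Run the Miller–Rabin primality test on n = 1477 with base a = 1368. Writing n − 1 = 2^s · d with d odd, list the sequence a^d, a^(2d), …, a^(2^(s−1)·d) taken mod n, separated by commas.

n − 1 = 1476 = 2^2 · 369, so s = 2 and d = 369.
x_0 = 1368^369 mod 1477 = 132.
x_1 = 132^2 mod 1477 = 1177.

132, 1177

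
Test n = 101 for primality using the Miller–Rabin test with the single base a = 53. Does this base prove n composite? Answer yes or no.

no

n − 1 = 100 = 2^2 · 25, so s = 2 and d = 25.
x_0 = 53^25 mod 101 = 91.
x_0 is neither 1 nor 100, so continue squaring.
x_1 = 91^2 mod 101 = 100.
x_1 ≡ −1, so 53 is not a witness.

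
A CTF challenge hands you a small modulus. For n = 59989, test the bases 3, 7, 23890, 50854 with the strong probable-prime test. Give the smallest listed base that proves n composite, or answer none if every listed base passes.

n − 1 = 59988 = 2^2 · 14997, so s = 2 and d = 14997.
Base 3: x_0 = 3^14997 mod 59989 = 28707. x_0 is neither 1 nor 59988, so continue squaring. x_1 = 28707^2 mod 59989 = 22956. Reached i = s−1 = 1 without hitting −1: 3 is a Miller–Rabin witness and 59989 is composite.
Base 7: x_0 = 7^14997 mod 59989 = 12771. x_0 is neither 1 nor 59988, so continue squaring. x_1 = 12771^2 mod 59989 = 48339. Reached i = s−1 = 1 without hitting −1: 7 is a Miller–Rabin witness and 59989 is composite.
Base 23890: x_0 = 23890^14997 mod 59989 = 33655. x_0 is neither 1 nor 59988, so continue squaring. x_1 = 33655^2 mod 59989 = 6716. Reached i = s−1 = 1 without hitting −1: 23890 is a Miller–Rabin witness and 59989 is composite.
Base 50854: x_0 = 50854^14997 mod 59989 = 25115. x_0 is neither 1 nor 59988, so continue squaring. x_1 = 25115^2 mod 59989 = 38879. Reached i = s−1 = 1 without hitting −1: 50854 is a Miller–Rabin witness and 59989 is composite.
The smallest witness among the given bases is 3.

3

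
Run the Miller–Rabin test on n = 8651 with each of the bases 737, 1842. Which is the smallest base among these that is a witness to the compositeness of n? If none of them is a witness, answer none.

n − 1 = 8650 = 2^1 · 4325, so s = 1 and d = 4325.
Base 737: x_0 = 737^4325 mod 8651 = 8650. x_0 = 8650 ≡ −1, so 737 is not a witness.
Base 1842: x_0 = 1842^4325 mod 8651 = 372. x_0 ∉ {1, 8650} and s = 1, so 1842 is a Miller–Rabin witness and 8651 is composite.
The smallest witness among the given bases is 1842.

1842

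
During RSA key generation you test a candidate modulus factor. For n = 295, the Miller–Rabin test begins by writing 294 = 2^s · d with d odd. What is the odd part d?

147

Halving: 294 → 147; 147 is odd.
So 294 = 2^1 · 147.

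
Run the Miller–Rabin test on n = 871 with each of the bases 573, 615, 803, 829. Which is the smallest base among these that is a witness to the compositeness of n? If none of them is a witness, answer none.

615

n − 1 = 870 = 2^1 · 435, so s = 1 and d = 435.
Base 573: x_0 = 573^435 mod 871 = 1. x_0 = 1, so 573 is not a witness.
Base 615: x_0 = 615^435 mod 871 = 675. x_0 ∉ {1, 870} and s = 1, so 615 is a Miller–Rabin witness and 871 is composite.
Base 803: x_0 = 803^435 mod 871 = 870. x_0 = 870 ≡ −1, so 803 is not a witness.
Base 829: x_0 = 829^435 mod 871 = 129. x_0 ∉ {1, 870} and s = 1, so 829 is a Miller–Rabin witness and 871 is composite.
The smallest witness among the given bases is 615.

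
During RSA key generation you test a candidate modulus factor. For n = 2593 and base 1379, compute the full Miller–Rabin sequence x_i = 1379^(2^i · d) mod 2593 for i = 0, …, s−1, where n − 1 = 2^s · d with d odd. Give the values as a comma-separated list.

n − 1 = 2592 = 2^5 · 81, so s = 5 and d = 81.
x_0 = 1379^81 mod 2593 = 2568.
x_1 = 2568^2 mod 2593 = 625.
x_2 = 625^2 mod 2593 = 1675.
x_3 = 1675^2 mod 2593 = 2592.
x_4 = 2592^2 mod 2593 = 1.

2568, 625, 1675, 2592, 1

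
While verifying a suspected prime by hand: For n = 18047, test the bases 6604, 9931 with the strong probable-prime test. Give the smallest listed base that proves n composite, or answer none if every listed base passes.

none

n − 1 = 18046 = 2^1 · 9023, so s = 1 and d = 9023.
Base 6604: x_0 = 6604^9023 mod 18047 = 18046. x_0 = 18046 ≡ −1, so 6604 is not a witness.
Base 9931: x_0 = 9931^9023 mod 18047 = 18046. x_0 = 18046 ≡ −1, so 9931 is not a witness.
No listed base is a witness for 18047.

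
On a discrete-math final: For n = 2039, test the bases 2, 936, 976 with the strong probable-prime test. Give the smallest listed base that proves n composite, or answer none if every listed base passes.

n − 1 = 2038 = 2^1 · 1019, so s = 1 and d = 1019.
Base 2: x_0 = 2^1019 mod 2039 = 1. x_0 = 1, so 2 is not a witness.
Base 936: x_0 = 936^1019 mod 2039 = 2038. x_0 = 2038 ≡ −1, so 936 is not a witness.
Base 976: x_0 = 976^1019 mod 2039 = 2038. x_0 = 2038 ≡ −1, so 976 is not a witness.
No listed base is a witness for 2039.

none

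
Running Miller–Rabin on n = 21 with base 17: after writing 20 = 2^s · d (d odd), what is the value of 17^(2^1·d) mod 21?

4

n − 1 = 20 = 2^2 · 5, so s = 2 and d = 5.
x_0 = 17^5 mod 21 = 5.
x_1 = 5^2 mod 21 = 4.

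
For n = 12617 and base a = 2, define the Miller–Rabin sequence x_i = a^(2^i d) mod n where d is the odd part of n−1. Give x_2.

256

n − 1 = 12616 = 2^3 · 1577, so s = 3 and d = 1577.
x_0 = 2^1577 mod 12617 = 8312.
x_1 = 8312^2 mod 12617 = 11269.
x_2 = 11269^2 mod 12617 = 256.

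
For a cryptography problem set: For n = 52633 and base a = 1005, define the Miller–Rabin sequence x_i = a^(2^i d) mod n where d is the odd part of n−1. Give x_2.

n − 1 = 52632 = 2^3 · 6579, so s = 3 and d = 6579.
x_0 = 1005^6579 mod 52633 = 51808.
x_1 = 51808^2 mod 52633 = 49029.
x_2 = 49029^2 mod 52633 = 41098.

41098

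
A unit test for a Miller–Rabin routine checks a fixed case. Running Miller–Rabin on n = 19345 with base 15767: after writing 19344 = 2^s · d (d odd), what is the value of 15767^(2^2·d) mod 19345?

n − 1 = 19344 = 2^4 · 1209, so s = 4 and d = 1209.
x_0 = 15767^1209 mod 19345 = 2627.
x_1 = 2627^2 mod 19345 = 14309.
x_2 = 14309^2 mod 19345 = 1.

1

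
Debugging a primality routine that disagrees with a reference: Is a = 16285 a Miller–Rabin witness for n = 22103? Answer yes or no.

yes

n − 1 = 22102 = 2^1 · 11051, so s = 1 and d = 11051.
x_0 = 16285^11051 mod 22103 = 21161.
x_0 ∉ {1, 22102} and s = 1, so 16285 is a Miller–Rabin witness and 22103 is composite.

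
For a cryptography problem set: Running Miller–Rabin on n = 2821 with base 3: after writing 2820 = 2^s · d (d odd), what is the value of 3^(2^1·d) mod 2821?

n − 1 = 2820 = 2^2 · 705, so s = 2 and d = 705.
x_0 = 3^705 mod 2821 = 1301.
x_1 = 1301^2 mod 2821 = 1.

1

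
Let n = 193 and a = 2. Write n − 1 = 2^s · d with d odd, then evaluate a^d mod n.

8

n − 1 = 192 = 2^6 · 3, so s = 6 and d = 3.
2^3 mod 193 = 8.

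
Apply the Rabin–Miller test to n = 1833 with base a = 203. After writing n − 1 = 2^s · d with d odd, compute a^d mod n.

398

n − 1 = 1832 = 2^3 · 229, so s = 3 and d = 229.
203^229 mod 1833 = 398.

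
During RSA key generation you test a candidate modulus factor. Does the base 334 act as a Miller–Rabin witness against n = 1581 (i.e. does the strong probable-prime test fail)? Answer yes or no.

n − 1 = 1580 = 2^2 · 395, so s = 2 and d = 395.
x_0 = 334^395 mod 1581 = 1576.
x_0 is neither 1 nor 1580, so continue squaring.
x_1 = 1576^2 mod 1581 = 25.
Reached i = s−1 = 1 without hitting −1: 334 is a Miller–Rabin witness and 1581 is composite.

yes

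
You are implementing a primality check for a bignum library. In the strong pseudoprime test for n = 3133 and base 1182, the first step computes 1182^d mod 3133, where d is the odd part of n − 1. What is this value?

740

n − 1 = 3132 = 2^2 · 783, so s = 2 and d = 783.
Repeated squaring mod 3133: 1182^1 ≡ 1182, 1182^2 ≡ 2939, 1182^4 ≡ 40, 1182^8 ≡ 1600, 1182^16 ≡ 339, 1182^32 ≡ 2133, 1182^64 ≡ 573, 1182^128 ≡ 2497, 1182^256 ≡ 339, 1182^512 ≡ 2133.
783 = 512 + 256 + 8 + 4 + 2 + 1, so 1182^783 ≡ 2133·339·1600·40·2939·1182 ≡ 740 (mod 3133).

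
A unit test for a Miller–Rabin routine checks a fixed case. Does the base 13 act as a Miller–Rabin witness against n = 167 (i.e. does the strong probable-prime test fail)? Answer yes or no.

n − 1 = 166 = 2^1 · 83, so s = 1 and d = 83.
x_0 = 13^83 mod 167 = 166.
x_0 = 166 ≡ −1, so 13 is not a witness.

no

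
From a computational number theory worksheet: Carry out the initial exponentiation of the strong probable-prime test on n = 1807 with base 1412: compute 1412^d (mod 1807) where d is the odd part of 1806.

1006

n − 1 = 1806 = 2^1 · 903, so s = 1 and d = 903.
Repeated squaring mod 1807: 1412^1 ≡ 1412, 1412^2 ≡ 623, 1412^4 ≡ 1431, 1412^8 ≡ 430, 1412^16 ≡ 586, 1412^32 ≡ 66, 1412^64 ≡ 742, 1412^128 ≡ 1236, 1412^256 ≡ 781, 1412^512 ≡ 1002.
903 = 512 + 256 + 128 + 4 + 2 + 1, so 1412^903 ≡ 1002·781·1236·1431·623·1412 ≡ 1006 (mod 1807).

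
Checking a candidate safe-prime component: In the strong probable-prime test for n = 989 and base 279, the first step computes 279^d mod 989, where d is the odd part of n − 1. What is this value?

n − 1 = 988 = 2^2 · 247, so s = 2 and d = 247.
279^247 mod 989 = 312.

312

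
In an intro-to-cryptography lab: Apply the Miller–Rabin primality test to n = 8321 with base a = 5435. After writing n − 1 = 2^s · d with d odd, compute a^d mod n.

n − 1 = 8320 = 2^7 · 65, so s = 7 and d = 65.
Repeated squaring mod 8321: 5435^1 ≡ 5435, 5435^2 ≡ 7996, 5435^4 ≡ 5773, 5435^8 ≡ 1924, 5435^16 ≡ 7252, 5435^32 ≡ 2784, 5435^64 ≡ 3805.
65 = 64 + 1, so 5435^65 ≡ 3805·5435 ≡ 2490 (mod 8321).

2490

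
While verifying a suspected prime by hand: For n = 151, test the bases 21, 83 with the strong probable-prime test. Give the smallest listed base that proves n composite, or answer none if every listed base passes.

none

n − 1 = 150 = 2^1 · 75, so s = 1 and d = 75.
Base 21: x_0 = 21^75 mod 151 = 1. x_0 = 1, so 21 is not a witness.
Base 83: x_0 = 83^75 mod 151 = 150. x_0 = 150 ≡ −1, so 83 is not a witness.
No listed base is a witness for 151.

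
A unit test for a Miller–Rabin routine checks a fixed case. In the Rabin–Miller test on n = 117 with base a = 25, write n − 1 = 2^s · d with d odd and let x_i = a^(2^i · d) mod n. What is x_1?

79

n − 1 = 116 = 2^2 · 29, so s = 2 and d = 29.
x_0 = 25^29 mod 117 = 103.
x_1 = 103^2 mod 117 = 79.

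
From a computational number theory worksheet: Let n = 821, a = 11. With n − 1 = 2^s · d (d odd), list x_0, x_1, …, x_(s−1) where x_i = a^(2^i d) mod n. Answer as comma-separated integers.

n − 1 = 820 = 2^2 · 205, so s = 2 and d = 205.
x_0 = 11^205 mod 821 = 295.
x_1 = 295^2 mod 821 = 820.

295, 820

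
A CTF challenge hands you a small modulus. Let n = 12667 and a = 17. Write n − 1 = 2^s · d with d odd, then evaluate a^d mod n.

n − 1 = 12666 = 2^1 · 6333, so s = 1 and d = 6333.
17^6333 mod 12667 = 7396.

7396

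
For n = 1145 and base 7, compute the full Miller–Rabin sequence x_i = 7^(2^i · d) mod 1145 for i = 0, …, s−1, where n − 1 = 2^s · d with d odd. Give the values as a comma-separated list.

73, 749, 1096

n − 1 = 1144 = 2^3 · 143, so s = 3 and d = 143.
x_0 = 7^143 mod 1145 = 73.
x_1 = 73^2 mod 1145 = 749.
x_2 = 749^2 mod 1145 = 1096.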